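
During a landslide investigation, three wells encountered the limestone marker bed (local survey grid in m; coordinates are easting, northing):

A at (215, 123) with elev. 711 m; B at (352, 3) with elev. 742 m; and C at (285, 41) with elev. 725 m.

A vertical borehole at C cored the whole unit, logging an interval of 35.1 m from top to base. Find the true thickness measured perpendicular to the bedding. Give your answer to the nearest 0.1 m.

Let the plane be z = a·easting + b·northing + c.
B−A: 137a − 120b = 31;  C−A: 70a − 82b = 14.
Solving gives a = 0.30416, b = 0.08892.
|∇z| = √(a²+b²) = 0.31689, so dip δ = arctan(0.31689) = 17.58°.
True thickness = vertical thickness × cos δ = 35.1 × cos 17.58° = 33.5 m.

33.5 m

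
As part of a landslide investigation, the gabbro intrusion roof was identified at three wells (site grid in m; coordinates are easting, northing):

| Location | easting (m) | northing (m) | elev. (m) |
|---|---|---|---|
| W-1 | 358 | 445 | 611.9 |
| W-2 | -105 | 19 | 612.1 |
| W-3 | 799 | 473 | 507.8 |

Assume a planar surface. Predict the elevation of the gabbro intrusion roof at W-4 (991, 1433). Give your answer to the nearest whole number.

723 m

Two edge vectors: W-1→W-2 = (-463, -426, 0.2), W-1→W-3 = (441, 28, -104.1).
Normal n = (W-1→W-2) × (W-1→W-3) = (44341, -48110.1, 174902).
So ∂z/∂easting = −n_x/n_z = −0.25352 and ∂z/∂northing = −n_y/n_z = 0.27507.
Intercept c from W-1: 611.9 + 90.76 − 122.41 = 580.25.
At (991, 1433): z = −251.2 + 394.2 + 580.25 = 723.2 m.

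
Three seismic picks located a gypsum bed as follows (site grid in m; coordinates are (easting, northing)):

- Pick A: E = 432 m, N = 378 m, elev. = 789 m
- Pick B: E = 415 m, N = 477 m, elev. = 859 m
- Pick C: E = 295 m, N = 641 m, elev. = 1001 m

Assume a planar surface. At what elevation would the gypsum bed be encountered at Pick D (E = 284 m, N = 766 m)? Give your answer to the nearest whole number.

Two edge vectors: Pick A→Pick B = (-17, 99, 70), Pick A→Pick C = (-137, 263, 212).
Normal n = (Pick A→Pick B) × (Pick A→Pick C) = (2578, -5986, 9092).
So ∂z/∂E = −n_x/n_z = −0.28355 and ∂z/∂N = −n_y/n_z = 0.65838.
Intercept c from Pick A: 789 + 122.49 − 248.87 = 662.62.
At (284, 766): z = −80.5 + 504.3 + 662.62 = 1086.4 m.

1086 m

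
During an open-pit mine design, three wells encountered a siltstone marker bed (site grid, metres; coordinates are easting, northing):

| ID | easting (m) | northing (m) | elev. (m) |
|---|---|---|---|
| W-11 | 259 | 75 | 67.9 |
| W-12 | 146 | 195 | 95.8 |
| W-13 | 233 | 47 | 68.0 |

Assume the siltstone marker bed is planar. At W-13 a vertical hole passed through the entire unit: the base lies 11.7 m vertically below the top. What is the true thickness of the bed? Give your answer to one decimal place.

Let the plane be z = a·easting + b·northing + c.
W-12−W-11: −113a + 120b = 27.9;  W-13−W-11: −26a − 28b = 0.1.
Solving gives a = −0.12623, b = 0.11364.
|∇z| = √(a²+b²) = 0.16984, so dip δ = arctan(0.16984) = 9.64°.
True thickness = vertical thickness × cos δ = 11.7 × cos 9.64° = 11.5 m.

11.5 m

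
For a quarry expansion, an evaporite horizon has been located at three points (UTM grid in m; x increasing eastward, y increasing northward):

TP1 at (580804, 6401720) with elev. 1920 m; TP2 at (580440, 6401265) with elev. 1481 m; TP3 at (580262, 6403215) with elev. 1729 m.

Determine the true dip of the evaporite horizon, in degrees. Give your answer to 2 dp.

43.94°

Let the plane be z = a·x + b·y + c.
TP2−TP1: −364a − 455b = −439;  TP3−TP1: −542a + 1495b = −191.
Solving gives a = 0.93983, b = 0.21297.
Gradient magnitude |∇z| = √(a² + b²) = √(0.88328 + 0.04536) = 0.96366.
True dip = arctan(0.96366) = 43.94°, dipping toward WSW (azimuth ≈ 257°).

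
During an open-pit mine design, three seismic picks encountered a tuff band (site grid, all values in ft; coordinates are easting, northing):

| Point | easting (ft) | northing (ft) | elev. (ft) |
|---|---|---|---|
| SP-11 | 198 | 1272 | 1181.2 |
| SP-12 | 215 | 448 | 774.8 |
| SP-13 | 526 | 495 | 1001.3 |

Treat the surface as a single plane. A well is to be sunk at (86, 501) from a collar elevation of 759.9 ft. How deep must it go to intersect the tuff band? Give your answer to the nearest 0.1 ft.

Let the plane be z = a·easting + b·northing + c.
SP-12−SP-11: 17a − 824b = −406.4;  SP-13−SP-11: 328a − 777b = −179.9.
Solving gives a = 0.651728, b = 0.506650.
Then c = 1181.2 − a·198 − b·1272 = 407.70.
At (86, 501): z_contact = 56.05 + 253.83 + 407.70 = 717.58 ft.
Depth below ground = 759.9 − 717.58 = 42.3 ft.

42.3 ft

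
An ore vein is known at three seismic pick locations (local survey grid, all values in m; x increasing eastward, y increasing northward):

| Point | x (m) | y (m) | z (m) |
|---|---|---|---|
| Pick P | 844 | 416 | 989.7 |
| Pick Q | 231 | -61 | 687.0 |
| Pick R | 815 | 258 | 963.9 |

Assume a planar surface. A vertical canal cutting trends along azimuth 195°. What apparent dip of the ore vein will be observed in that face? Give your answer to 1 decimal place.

Let the plane be z = a·x + b·y + c.
Pick Q−Pick P: −613a − 477b = −302.7;  Pick R−Pick P: −29a − 158b = −25.8.
Solving gives a = 0.42784, b = 0.08476.
Unit vector along 195° is (sin 195°, cos 195°) = (-0.2588, -0.9659).
Slope in that direction = a·(-0.2588) + b·(-0.9659) = −0.19261.
Apparent dip = arctan|0.19261| = 10.9° (true dip is 23.6°, so apparent ≤ true as expected).

10.9°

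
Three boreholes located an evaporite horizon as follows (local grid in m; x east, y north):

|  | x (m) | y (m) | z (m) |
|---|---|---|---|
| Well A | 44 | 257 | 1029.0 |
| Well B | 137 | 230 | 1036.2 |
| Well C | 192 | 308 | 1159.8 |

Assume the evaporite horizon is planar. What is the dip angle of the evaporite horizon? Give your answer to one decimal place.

Let the plane be z = a·x + b·y + c.
Well B−Well A: 93a − 27b = 7.2;  Well C−Well A: 148a + 51b = 130.8.
Solving gives a = 0.44614, b = 1.27003.
Gradient magnitude |∇z| = √(a² + b²) = √(0.19904 + 1.61298) = 1.34611.
True dip = arctan(1.34611) = 53.4°, dipping toward SSW (azimuth ≈ 199°).

53.4°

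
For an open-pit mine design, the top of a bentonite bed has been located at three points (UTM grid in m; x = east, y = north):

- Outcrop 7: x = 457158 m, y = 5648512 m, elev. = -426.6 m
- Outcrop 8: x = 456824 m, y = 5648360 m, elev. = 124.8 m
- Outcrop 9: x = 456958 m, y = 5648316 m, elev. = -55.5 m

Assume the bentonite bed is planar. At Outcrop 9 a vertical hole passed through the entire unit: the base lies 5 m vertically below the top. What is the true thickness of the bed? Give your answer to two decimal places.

2.74 m

Two edge vectors: Outcrop 7→Outcrop 8 = (-334, -152, 551.4), Outcrop 7→Outcrop 9 = (-200, -196, 371.1).
Normal n = (Outcrop 7→Outcrop 8) × (Outcrop 7→Outcrop 9) = (51667.2, 13667.4, 35064).
So ∂z/∂x = −n_x/n_z = −1.47351 and ∂z/∂y = −n_y/n_z = −0.38978.
|∇z| = √(a²+b²) = 1.52419, so dip δ = arctan(1.52419) = 56.73°.
True thickness = vertical thickness × cos δ = 5 × cos 56.73° = 2.74 m.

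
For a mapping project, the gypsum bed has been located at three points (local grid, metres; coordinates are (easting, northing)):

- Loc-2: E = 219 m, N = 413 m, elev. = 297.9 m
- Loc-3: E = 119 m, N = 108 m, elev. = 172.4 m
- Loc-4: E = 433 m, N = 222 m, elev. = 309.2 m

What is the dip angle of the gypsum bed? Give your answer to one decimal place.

Two edge vectors: Loc-2→Loc-3 = (-100, -305, -125.5), Loc-2→Loc-4 = (214, -191, 11.3).
Normal n = (Loc-2→Loc-3) × (Loc-2→Loc-4) = (-27417, -25727, 84370).
So ∂z/∂E = −n_x/n_z = 0.32496 and ∂z/∂N = −n_y/n_z = 0.30493.
Gradient magnitude |∇z| = √(a² + b²) = √(0.10560 + 0.09298) = 0.44563.
True dip = arctan(0.44563) = 24.0°, dipping toward SW (azimuth ≈ 227°).

24.0°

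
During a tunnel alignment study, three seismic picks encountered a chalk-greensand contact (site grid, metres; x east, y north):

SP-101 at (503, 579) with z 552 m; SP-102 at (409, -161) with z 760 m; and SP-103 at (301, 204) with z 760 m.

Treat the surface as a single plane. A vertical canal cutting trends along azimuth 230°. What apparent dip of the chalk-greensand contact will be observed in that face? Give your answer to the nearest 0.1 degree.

32.4°

Two edge vectors: SP-101→SP-102 = (-94, -740, 208), SP-101→SP-103 = (-202, -375, 208).
Normal n = (SP-101→SP-102) × (SP-101→SP-103) = (-75920, -22464, -114230).
So ∂z/∂x = −n_x/n_z = −0.66462 and ∂z/∂y = −n_y/n_z = −0.19666.
Unit vector along 230° is (sin 230°, cos 230°) = (-0.7660, -0.6428).
Slope in that direction = a·(-0.7660) + b·(-0.6428) = 0.63554.
Apparent dip = arctan|0.63554| = 32.4° (true dip is 34.7°, so apparent ≤ true as expected).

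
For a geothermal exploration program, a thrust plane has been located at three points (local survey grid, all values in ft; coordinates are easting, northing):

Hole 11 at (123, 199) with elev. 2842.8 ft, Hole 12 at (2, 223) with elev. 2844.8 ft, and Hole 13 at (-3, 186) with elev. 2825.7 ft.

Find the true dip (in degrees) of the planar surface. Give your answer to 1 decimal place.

Let the plane be z = a·easting + b·northing + c.
Hole 12−Hole 11: −121a + 24b = 2;  Hole 13−Hole 11: −126a − 13b = −17.1.
Solving gives a = 0.08362, b = 0.50492.
Gradient magnitude |∇z| = √(a² + b²) = √(0.00699 + 0.25494) = 0.51179.
True dip = arctan(0.51179) = 27.1°, dipping toward S (azimuth ≈ 189°).

27.1°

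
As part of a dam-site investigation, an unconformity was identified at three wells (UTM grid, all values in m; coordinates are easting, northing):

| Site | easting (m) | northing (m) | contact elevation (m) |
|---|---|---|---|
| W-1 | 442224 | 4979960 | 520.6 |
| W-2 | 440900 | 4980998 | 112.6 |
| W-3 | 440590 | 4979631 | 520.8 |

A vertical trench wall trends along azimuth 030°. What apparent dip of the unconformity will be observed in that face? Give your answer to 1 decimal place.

13.5°

Let the plane be z = a·easting + b·northing + c.
W-2−W-1: −1324a + 1038b = −408;  W-3−W-1: −1634a − 329b = 0.2.
Solving gives a = 0.06287, b = −0.31287.
Unit vector along 030° is (sin 30°, cos 30°) = (0.5000, 0.8660).
Slope in that direction = a·(0.5000) + b·(0.8660) = −0.23952.
Apparent dip = arctan|0.23952| = 13.5° (true dip is 17.7°, so apparent ≤ true as expected).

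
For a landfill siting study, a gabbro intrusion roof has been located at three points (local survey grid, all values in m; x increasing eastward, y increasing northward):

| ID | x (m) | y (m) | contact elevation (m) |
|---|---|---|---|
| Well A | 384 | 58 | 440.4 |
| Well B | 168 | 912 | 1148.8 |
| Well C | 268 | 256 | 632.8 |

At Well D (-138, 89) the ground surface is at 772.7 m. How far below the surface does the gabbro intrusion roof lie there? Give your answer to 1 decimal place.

87.0 m

Let the plane be z = a·x + b·y + c.
Well B−Well A: −216a + 854b = 708.4;  Well C−Well A: −116a + 198b = 192.4.
Solving gives a = −0.42714, b = 0.72147.
Then c = 440.4 − a·384 − b·58 = 562.58.
At (-138, 89): z_contact = 58.95 + 64.21 + 562.58 = 685.73 m.
Depth below ground = 772.7 − 685.73 = 87.0 m.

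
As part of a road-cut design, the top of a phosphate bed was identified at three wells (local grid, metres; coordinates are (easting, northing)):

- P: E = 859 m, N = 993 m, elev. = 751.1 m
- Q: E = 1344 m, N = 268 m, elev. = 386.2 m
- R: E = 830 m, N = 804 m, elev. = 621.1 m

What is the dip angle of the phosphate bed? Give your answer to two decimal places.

Two edge vectors: P→Q = (485, -725, -364.9), P→R = (-29, -189, -130).
Normal n = (P→Q) × (P→R) = (25283.9, 73632.1, -112690).
So ∂z/∂E = −n_x/n_z = 0.22437 and ∂z/∂N = −n_y/n_z = 0.65340.
Gradient magnitude |∇z| = √(a² + b²) = √(0.05034 + 0.42694) = 0.69085.
True dip = arctan(0.69085) = 34.64°, dipping toward SSW (azimuth ≈ 199°).

34.64°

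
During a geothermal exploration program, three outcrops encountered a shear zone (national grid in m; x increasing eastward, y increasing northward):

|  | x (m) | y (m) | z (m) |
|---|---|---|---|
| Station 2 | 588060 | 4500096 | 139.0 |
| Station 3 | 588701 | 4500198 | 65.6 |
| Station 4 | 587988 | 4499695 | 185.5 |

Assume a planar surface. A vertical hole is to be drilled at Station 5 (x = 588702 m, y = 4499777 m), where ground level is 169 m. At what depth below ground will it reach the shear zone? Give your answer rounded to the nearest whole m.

62 m

Let the plane be z = a·x + b·y + c.
Station 3−Station 2: 641a + 102b = −73.4;  Station 4−Station 2: −72a − 401b = 46.5.
Solving gives a = −0.09888144, b = −0.09820583.
Then c = 139 − a·588060 − b·4500096 = 500222.86.
At (588702, 4499777): z_contact = −58211.7 − 441904.3 + 500222.86 = 106.8 m.
Depth below ground = 169 − 106.8 = 62 m.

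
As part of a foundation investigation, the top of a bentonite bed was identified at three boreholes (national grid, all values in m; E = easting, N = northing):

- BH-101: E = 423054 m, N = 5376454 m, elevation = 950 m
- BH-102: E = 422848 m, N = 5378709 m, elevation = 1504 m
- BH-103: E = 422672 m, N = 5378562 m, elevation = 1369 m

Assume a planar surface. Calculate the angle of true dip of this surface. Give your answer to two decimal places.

30.91°

Let the plane be z = a·E + b·N + c.
BH-102−BH-101: −206a + 2255b = 554;  BH-103−BH-101: −382a + 2108b = 419.
Solving gives a = 0.52202, b = 0.29336.
Gradient magnitude |∇z| = √(a² + b²) = √(0.27250 + 0.08606) = 0.59880.
True dip = arctan(0.59880) = 30.91°, dipping toward WSW (azimuth ≈ 241°).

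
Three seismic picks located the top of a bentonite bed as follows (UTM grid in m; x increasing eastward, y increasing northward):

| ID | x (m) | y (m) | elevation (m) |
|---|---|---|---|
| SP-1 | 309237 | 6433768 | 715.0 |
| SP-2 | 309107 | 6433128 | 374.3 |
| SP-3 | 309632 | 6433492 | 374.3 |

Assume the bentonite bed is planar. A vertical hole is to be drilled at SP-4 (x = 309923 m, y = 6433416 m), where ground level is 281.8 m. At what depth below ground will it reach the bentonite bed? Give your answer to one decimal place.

Two edge vectors: SP-1→SP-2 = (-130, -640, -340.7), SP-1→SP-3 = (395, -276, -340.7).
Normal n = (SP-1→SP-2) × (SP-1→SP-3) = (124014.8, -178867.5, 288680).
So ∂z/∂x = −n_x/n_z = −0.429592629 and ∂z/∂y = −n_y/n_z = 0.619604753.
Intercept c from SP-1: 715 + 132845.94 − 3986393.23 = −3852832.29.
At (309923, 6433416): z_contact = −133140.64 + 3986175.13 − 3852832.29 = 202.20 m.
Depth below ground = 281.8 − 202.20 = 79.6 m.

79.6 m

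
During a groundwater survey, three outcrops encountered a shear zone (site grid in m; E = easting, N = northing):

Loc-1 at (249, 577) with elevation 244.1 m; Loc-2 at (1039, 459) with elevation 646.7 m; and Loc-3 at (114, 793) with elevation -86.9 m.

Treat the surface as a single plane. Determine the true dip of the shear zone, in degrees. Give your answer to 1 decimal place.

54.0°

Two edge vectors: Loc-1→Loc-2 = (790, -118, 402.6), Loc-1→Loc-3 = (-135, 216, -331).
Normal n = (Loc-1→Loc-2) × (Loc-1→Loc-3) = (-47903.6, 207139, 154710).
So ∂z/∂E = −n_x/n_z = 0.30963 and ∂z/∂N = −n_y/n_z = −1.33889.
Gradient magnitude |∇z| = √(a² + b²) = √(0.09587 + 1.79261) = 1.37422.
True dip = arctan(1.37422) = 54.0°, dipping toward NNW (azimuth ≈ 347°).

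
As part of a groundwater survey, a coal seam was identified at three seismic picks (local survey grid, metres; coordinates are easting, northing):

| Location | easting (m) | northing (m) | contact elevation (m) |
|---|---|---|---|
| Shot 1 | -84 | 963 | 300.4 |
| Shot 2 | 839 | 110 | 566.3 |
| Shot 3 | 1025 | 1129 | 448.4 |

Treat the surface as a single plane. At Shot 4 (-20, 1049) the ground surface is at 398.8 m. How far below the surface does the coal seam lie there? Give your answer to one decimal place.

Two edge vectors: Shot 1→Shot 2 = (923, -853, 265.9), Shot 1→Shot 3 = (1109, 166, 148).
Normal n = (Shot 1→Shot 2) × (Shot 1→Shot 3) = (-170383.4, 158279.1, 1099195).
So ∂z/∂easting = −n_x/n_z = 0.155007 and ∂z/∂northing = −n_y/n_z = −0.143995.
Intercept c from Shot 1: 300.4 + 13.02 + 138.67 = 452.09.
At (-20, 1049): z_contact = −3.10 − 151.05 + 452.09 = 297.94 m.
Depth below ground = 398.8 − 297.94 = 100.9 m.

100.9 m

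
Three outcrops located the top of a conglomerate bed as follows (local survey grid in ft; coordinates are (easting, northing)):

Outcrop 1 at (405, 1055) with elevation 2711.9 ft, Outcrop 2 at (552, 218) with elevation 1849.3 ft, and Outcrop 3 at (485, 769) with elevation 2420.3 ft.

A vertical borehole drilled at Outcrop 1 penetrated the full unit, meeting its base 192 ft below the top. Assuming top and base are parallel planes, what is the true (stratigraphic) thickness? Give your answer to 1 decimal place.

Two edge vectors: Outcrop 1→Outcrop 2 = (147, -837, -862.6), Outcrop 1→Outcrop 3 = (80, -286, -291.6).
Normal n = (Outcrop 1→Outcrop 2) × (Outcrop 1→Outcrop 3) = (-2634.4, -26142.8, 24918).
So ∂z/∂E = −n_x/n_z = 0.10572 and ∂z/∂N = −n_y/n_z = 1.04915.
|∇z| = √(a²+b²) = 1.05447, so dip δ = arctan(1.05447) = 46.52°.
True thickness = vertical thickness × cos δ = 192 × cos 46.52° = 132.1 ft.

132.1 ft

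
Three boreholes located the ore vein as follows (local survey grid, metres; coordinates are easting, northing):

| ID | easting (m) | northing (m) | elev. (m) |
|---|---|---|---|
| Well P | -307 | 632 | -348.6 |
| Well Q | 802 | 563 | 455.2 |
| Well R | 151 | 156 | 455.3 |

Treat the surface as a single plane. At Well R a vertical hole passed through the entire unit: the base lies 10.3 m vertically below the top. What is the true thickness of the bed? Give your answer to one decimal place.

Two edge vectors: Well P→Well Q = (1109, -69, 803.8), Well P→Well R = (458, -476, 803.9).
Normal n = (Well P→Well Q) × (Well P→Well R) = (327139.7, -523384.7, -496282).
So ∂z/∂easting = −n_x/n_z = 0.65918 and ∂z/∂northing = −n_y/n_z = −1.05461.
|∇z| = √(a²+b²) = 1.24367, so dip δ = arctan(1.24367) = 51.20°.
True thickness = vertical thickness × cos δ = 10.3 × cos 51.20° = 6.5 m.

6.5 m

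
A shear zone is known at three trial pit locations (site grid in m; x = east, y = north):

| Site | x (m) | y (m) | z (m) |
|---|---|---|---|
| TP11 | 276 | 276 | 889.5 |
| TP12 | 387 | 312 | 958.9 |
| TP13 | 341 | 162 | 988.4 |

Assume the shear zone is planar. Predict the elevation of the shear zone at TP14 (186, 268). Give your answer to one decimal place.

Two edge vectors: TP11→TP12 = (111, 36, 69.4), TP11→TP13 = (65, -114, 98.9).
Normal n = (TP11→TP12) × (TP11→TP13) = (11472, -6466.9, -14994).
So ∂z/∂x = −n_x/n_z = 0.76511 and ∂z/∂y = −n_y/n_z = −0.43130.
Intercept c from TP11: 889.5 − 211.17 + 119.04 = 797.37.
At (186, 268): z = 142.3 − 115.6 + 797.37 = 824.1 m.

824.1 m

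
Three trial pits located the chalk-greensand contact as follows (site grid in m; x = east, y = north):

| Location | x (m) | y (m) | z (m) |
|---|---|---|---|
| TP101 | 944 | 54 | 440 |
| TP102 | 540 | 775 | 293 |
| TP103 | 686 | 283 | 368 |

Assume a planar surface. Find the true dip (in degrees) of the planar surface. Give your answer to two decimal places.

12.24°

Two edge vectors: TP101→TP102 = (-404, 721, -147), TP101→TP103 = (-258, 229, -72).
Normal n = (TP101→TP102) × (TP101→TP103) = (-18249, 8838, 93502).
So ∂z/∂x = −n_x/n_z = 0.19517 and ∂z/∂y = −n_y/n_z = −0.09452.
Gradient magnitude |∇z| = √(a² + b²) = √(0.03809 + 0.00893) = 0.21686.
True dip = arctan(0.21686) = 12.24°, dipping toward WNW (azimuth ≈ 296°).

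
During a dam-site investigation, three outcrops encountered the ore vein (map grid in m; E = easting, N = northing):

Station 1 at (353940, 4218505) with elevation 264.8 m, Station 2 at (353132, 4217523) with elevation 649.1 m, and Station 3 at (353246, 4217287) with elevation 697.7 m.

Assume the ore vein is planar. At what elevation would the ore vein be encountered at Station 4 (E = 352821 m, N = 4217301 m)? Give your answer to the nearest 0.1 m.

754.2 m

Let the plane be z = a·E + b·N + c.
Station 2−Station 1: −808a − 982b = 384.3;  Station 3−Station 1: −694a − 1218b = 432.9.
Solving gives a = −0.141984430, b = −0.274517903.
Then c = 264.8 − a·353940 − b·4218505 = 1208573.91.
At (352821, 4217301): z = −50095.1 − 1157724.6 + 1208573.91 = 754.2 m.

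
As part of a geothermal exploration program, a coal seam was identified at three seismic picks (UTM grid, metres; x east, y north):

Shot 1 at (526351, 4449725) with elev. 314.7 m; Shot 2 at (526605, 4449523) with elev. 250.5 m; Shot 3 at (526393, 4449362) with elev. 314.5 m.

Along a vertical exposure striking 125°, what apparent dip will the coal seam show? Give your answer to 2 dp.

11.83°

Let the plane be z = a·x + b·y + c.
Shot 2−Shot 1: 254a − 202b = −64.2;  Shot 3−Shot 1: 42a − 363b = −0.2.
Solving gives a = −0.27789, b = −0.03160.
Unit vector along 125° is (sin 125°, cos 125°) = (0.8192, -0.5736).
Slope in that direction = a·(0.8192) + b·(-0.5736) = −0.20951.
Apparent dip = arctan|0.20951| = 11.83° (true dip is 15.6°, so apparent ≤ true as expected).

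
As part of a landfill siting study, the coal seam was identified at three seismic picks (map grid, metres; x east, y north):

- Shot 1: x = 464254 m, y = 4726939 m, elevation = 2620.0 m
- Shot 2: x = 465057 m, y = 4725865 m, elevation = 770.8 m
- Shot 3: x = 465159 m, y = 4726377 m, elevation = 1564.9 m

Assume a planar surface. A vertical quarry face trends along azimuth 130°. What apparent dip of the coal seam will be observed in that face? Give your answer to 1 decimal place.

49.2°

Let the plane be z = a·x + b·y + c.
Shot 2−Shot 1: 803a − 1074b = −1849.2;  Shot 3−Shot 1: 905a − 562b = −1055.1.
Solving gives a = −0.18039, b = 1.58691.
Unit vector along 130° is (sin 130°, cos 130°) = (0.7660, -0.6428).
Slope in that direction = a·(0.7660) + b·(-0.6428) = −1.15824.
Apparent dip = arctan|1.15824| = 49.2° (true dip is 57.9°, so apparent ≤ true as expected).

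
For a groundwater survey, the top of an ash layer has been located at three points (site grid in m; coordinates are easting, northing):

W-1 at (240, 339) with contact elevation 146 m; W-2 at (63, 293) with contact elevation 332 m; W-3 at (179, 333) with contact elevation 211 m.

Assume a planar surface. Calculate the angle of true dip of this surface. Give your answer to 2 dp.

Let the plane be z = a·easting + b·northing + c.
W-2−W-1: −177a − 46b = 186;  W-3−W-1: −61a − 6b = 65.
Solving gives a = −1.07454, b = 0.09117.
Gradient magnitude |∇z| = √(a² + b²) = √(1.15464 + 0.00831) = 1.07840.
True dip = arctan(1.07840) = 47.16°, dipping toward E (azimuth ≈ 095°).

47.16°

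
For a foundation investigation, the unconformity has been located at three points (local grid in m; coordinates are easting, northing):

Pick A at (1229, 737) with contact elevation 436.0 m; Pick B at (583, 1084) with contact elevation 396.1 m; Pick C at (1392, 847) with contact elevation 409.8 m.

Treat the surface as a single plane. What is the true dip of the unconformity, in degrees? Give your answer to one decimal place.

10.6°

Two edge vectors: Pick A→Pick B = (-646, 347, -39.9), Pick A→Pick C = (163, 110, -26.2).
Normal n = (Pick A→Pick B) × (Pick A→Pick C) = (-4702.4, -23428.9, -127621).
So ∂z/∂easting = −n_x/n_z = −0.03685 and ∂z/∂northing = −n_y/n_z = −0.18358.
Gradient magnitude |∇z| = √(a² + b²) = √(0.00136 + 0.03370) = 0.18724.
True dip = arctan(0.18724) = 10.6°, dipping toward NNE (azimuth ≈ 011°).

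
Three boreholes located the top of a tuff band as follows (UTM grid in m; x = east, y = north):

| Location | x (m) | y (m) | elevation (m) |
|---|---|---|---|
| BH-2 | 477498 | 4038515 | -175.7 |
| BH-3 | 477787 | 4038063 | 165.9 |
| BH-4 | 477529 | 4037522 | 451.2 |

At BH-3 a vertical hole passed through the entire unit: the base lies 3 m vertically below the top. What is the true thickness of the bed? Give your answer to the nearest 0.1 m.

2.5 m

Two edge vectors: BH-2→BH-3 = (289, -452, 341.6), BH-2→BH-4 = (31, -993, 626.9).
Normal n = (BH-2→BH-3) × (BH-2→BH-4) = (55850, -170584.5, -272965).
So ∂z/∂x = −n_x/n_z = 0.20460 and ∂z/∂y = −n_y/n_z = −0.62493.
|∇z| = √(a²+b²) = 0.65757, so dip δ = arctan(0.65757) = 33.33°.
True thickness = vertical thickness × cos δ = 3 × cos 33.33° = 2.5 m.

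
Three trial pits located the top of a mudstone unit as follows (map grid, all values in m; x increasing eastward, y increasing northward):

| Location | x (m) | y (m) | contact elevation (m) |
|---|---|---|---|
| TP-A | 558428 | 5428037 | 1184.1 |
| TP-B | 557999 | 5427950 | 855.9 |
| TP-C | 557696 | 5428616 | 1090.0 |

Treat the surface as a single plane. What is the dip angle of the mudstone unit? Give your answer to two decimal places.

Two edge vectors: TP-A→TP-B = (-429, -87, -328.2), TP-A→TP-C = (-732, 579, -94.1).
Normal n = (TP-A→TP-B) × (TP-A→TP-C) = (198214.5, 199873.5, -312075).
So ∂z/∂x = −n_x/n_z = 0.63515 and ∂z/∂y = −n_y/n_z = 0.64047.
Gradient magnitude |∇z| = √(a² + b²) = √(0.40342 + 0.41020) = 0.90200.
True dip = arctan(0.90200) = 42.05°, dipping toward SW (azimuth ≈ 225°).

42.05°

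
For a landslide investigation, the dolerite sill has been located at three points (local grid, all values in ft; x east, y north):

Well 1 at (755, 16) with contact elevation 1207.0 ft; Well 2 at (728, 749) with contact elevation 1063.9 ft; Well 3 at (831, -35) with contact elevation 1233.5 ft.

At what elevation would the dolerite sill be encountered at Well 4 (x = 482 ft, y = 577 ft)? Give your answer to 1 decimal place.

1041.2 ft

Two edge vectors: Well 1→Well 2 = (-27, 733, -143.1), Well 1→Well 3 = (76, -51, 26.5).
Normal n = (Well 1→Well 2) × (Well 1→Well 3) = (12126.4, -10160.1, -54331).
So ∂z/∂x = −n_x/n_z = 0.22319 and ∂z/∂y = −n_y/n_z = −0.18700.
Intercept c from Well 1: 1207 − 168.51 + 2.99 = 1041.48.
At (482, 577): z = 107.6 − 107.9 + 1041.48 = 1041.2 ft.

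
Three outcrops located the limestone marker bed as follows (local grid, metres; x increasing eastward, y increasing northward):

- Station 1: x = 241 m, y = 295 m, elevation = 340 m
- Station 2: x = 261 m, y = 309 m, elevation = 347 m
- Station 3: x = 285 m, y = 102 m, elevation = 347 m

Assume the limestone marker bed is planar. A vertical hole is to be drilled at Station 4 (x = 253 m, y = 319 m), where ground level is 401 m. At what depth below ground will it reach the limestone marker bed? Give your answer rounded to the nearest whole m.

Two edge vectors: Station 1→Station 2 = (20, 14, 7), Station 1→Station 3 = (44, -193, 7).
Normal n = (Station 1→Station 2) × (Station 1→Station 3) = (1449, 168, -4476).
So ∂z/∂x = −n_x/n_z = 0.32373 and ∂z/∂y = −n_y/n_z = 0.03753.
Intercept c from Station 1: 340 − 78.02 − 11.07 = 250.91.
At (253, 319): z_contact = 81.9 + 12.0 + 250.91 = 344.8 m.
Depth below ground = 401 − 344.8 = 56 m.

56 m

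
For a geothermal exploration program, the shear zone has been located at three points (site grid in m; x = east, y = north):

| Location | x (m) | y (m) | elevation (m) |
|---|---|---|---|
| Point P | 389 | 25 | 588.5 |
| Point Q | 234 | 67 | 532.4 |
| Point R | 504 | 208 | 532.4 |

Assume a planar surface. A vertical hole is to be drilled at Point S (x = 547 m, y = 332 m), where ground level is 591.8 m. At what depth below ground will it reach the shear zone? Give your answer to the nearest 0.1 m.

Two edge vectors: Point P→Point Q = (-155, 42, -56.1), Point P→Point R = (115, 183, -56.1).
Normal n = (Point P→Point Q) × (Point P→Point R) = (7910.1, -15147, -33195).
So ∂z/∂x = −n_x/n_z = 0.23829 and ∂z/∂y = −n_y/n_z = −0.45630.
Intercept c from Point P: 588.5 − 92.70 + 11.41 = 507.21.
At (547, 332): z_contact = 130.35 − 151.49 + 507.21 = 486.06 m.
Depth below ground = 591.8 − 486.06 = 105.7 m.

105.7 m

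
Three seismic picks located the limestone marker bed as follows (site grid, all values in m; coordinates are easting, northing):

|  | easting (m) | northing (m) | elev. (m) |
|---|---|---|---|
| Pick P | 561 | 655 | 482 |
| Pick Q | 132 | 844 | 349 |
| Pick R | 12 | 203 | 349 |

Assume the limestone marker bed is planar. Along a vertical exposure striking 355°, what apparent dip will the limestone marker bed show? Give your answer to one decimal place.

Two edge vectors: Pick P→Pick Q = (-429, 189, -133), Pick P→Pick R = (-549, -452, -133).
Normal n = (Pick P→Pick Q) × (Pick P→Pick R) = (-85253, 15960, 297669).
So ∂z/∂easting = −n_x/n_z = 0.28640 and ∂z/∂northing = −n_y/n_z = −0.05362.
Unit vector along 355° is (sin 355°, cos 355°) = (-0.0872, 0.9962).
Slope in that direction = a·(-0.0872) + b·(0.9962) = −0.07837.
Apparent dip = arctan|0.07837| = 4.5° (true dip is 16.2°, so apparent ≤ true as expected).

4.5°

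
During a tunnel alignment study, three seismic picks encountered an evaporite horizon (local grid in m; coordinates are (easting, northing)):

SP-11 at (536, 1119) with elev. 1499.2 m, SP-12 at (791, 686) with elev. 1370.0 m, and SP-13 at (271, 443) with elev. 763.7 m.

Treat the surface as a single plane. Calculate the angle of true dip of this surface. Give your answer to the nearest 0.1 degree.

Let the plane be z = a·E + b·N + c.
SP-12−SP-11: 255a − 433b = −129.2;  SP-13−SP-11: −265a − 676b = −735.5.
Solving gives a = 0.80499, b = 0.77245.
Gradient magnitude |∇z| = √(a² + b²) = √(0.64801 + 0.59668) = 1.11566.
True dip = arctan(1.11566) = 48.1°, dipping toward SW (azimuth ≈ 226°).

48.1°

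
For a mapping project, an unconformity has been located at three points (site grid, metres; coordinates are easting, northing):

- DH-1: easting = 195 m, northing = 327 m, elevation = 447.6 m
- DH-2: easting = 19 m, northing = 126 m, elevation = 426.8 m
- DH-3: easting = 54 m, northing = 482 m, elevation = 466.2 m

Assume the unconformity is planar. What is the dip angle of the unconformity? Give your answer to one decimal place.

Let the plane be z = a·easting + b·northing + c.
DH-2−DH-1: −176a − 201b = −20.8;  DH-3−DH-1: −141a + 155b = 18.6.
Solving gives a = −0.00925, b = 0.11158.
Gradient magnitude |∇z| = √(a² + b²) = √(0.00009 + 0.01245) = 0.11197.
True dip = arctan(0.11197) = 6.4°, dipping toward S (azimuth ≈ 175°).

6.4°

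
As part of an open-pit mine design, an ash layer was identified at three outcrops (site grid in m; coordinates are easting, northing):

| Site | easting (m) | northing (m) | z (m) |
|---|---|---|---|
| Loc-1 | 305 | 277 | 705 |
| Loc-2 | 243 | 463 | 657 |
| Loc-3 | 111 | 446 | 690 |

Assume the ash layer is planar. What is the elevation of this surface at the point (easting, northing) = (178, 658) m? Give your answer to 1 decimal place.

Two edge vectors: Loc-1→Loc-2 = (-62, 186, -48), Loc-1→Loc-3 = (-194, 169, -15).
Normal n = (Loc-1→Loc-2) × (Loc-1→Loc-3) = (5322, 8382, 25606).
So ∂z/∂easting = −n_x/n_z = −0.20784 and ∂z/∂northing = −n_y/n_z = −0.32735.
Intercept c from Loc-1: 705 + 63.39 + 90.67 = 859.07.
At (178, 658): z = −37.0 − 215.4 + 859.07 = 606.7 m.

606.7 m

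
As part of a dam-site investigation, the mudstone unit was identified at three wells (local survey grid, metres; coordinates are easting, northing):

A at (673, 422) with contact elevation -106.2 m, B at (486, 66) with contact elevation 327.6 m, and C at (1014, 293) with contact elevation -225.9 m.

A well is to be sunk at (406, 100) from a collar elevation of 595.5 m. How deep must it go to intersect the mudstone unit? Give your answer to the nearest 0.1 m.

243.0 m

Let the plane be z = a·easting + b·northing + c.
B−A: −187a − 356b = 433.8;  C−A: 341a − 129b = −119.7.
Solving gives a = −0.677392, b = −0.862718.
Then c = -106.2 − a·673 − b·422 = 713.75.
At (406, 100): z_contact = −275.02 − 86.27 + 713.75 = 352.46 m.
Depth below ground = 595.5 − 352.46 = 243.0 m.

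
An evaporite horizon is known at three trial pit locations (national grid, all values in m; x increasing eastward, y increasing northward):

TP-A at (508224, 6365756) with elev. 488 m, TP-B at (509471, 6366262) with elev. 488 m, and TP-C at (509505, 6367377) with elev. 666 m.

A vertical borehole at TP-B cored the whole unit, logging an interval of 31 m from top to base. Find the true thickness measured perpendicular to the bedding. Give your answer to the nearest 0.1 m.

30.5 m

Let the plane be z = a·x + b·y + c.
TP-B−TP-A: 1247a + 506b = 0;  TP-C−TP-A: 1281a + 1621b = 178.
Solving gives a = −0.06559, b = 0.16164.
|∇z| = √(a²+b²) = 0.17444, so dip δ = arctan(0.17444) = 9.90°.
True thickness = vertical thickness × cos δ = 31 × cos 9.90° = 30.5 m.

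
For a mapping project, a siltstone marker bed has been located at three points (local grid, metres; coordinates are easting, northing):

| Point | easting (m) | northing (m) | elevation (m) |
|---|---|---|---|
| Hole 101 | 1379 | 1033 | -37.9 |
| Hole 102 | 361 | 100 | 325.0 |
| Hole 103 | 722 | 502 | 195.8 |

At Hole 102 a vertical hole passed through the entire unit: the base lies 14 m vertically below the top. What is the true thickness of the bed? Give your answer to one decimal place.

13.2 m

Two edge vectors: Hole 101→Hole 102 = (-1018, -933, 362.9), Hole 101→Hole 103 = (-657, -531, 233.7).
Normal n = (Hole 101→Hole 102) × (Hole 101→Hole 103) = (-25342.2, -518.7, -72423).
So ∂z/∂easting = −n_x/n_z = −0.34992 and ∂z/∂northing = −n_y/n_z = −0.00716.
|∇z| = √(a²+b²) = 0.34999, so dip δ = arctan(0.34999) = 19.29°.
True thickness = vertical thickness × cos δ = 14 × cos 19.29° = 13.2 m.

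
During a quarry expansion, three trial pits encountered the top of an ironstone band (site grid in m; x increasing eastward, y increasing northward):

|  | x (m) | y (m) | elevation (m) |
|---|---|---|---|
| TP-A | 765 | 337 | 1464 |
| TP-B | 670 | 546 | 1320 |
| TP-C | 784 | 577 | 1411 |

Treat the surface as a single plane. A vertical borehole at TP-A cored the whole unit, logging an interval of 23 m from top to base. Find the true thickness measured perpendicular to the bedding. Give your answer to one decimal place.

16.9 m

Two edge vectors: TP-A→TP-B = (-95, 209, -144), TP-A→TP-C = (19, 240, -53).
Normal n = (TP-A→TP-B) × (TP-A→TP-C) = (23483, -7771, -26771).
So ∂z/∂x = −n_x/n_z = 0.87718 and ∂z/∂y = −n_y/n_z = −0.29028.
|∇z| = √(a²+b²) = 0.92396, so dip δ = arctan(0.92396) = 42.74°.
True thickness = vertical thickness × cos δ = 23 × cos 42.74° = 16.9 m.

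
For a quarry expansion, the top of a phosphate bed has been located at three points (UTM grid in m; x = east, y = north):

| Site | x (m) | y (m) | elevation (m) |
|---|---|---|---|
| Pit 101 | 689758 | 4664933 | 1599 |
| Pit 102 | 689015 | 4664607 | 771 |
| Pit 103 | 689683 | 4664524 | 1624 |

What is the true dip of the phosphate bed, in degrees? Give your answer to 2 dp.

Two edge vectors: Pit 101→Pit 102 = (-743, -326, -828), Pit 101→Pit 103 = (-75, -409, 25).
Normal n = (Pit 101→Pit 102) × (Pit 101→Pit 103) = (-346802, 80675, 279437).
So ∂z/∂x = −n_x/n_z = 1.24107 and ∂z/∂y = −n_y/n_z = −0.28871.
Gradient magnitude |∇z| = √(a² + b²) = √(1.54026 + 0.08335) = 1.27421.
True dip = arctan(1.27421) = 51.88°, dipping toward WNW (azimuth ≈ 283°).

51.88°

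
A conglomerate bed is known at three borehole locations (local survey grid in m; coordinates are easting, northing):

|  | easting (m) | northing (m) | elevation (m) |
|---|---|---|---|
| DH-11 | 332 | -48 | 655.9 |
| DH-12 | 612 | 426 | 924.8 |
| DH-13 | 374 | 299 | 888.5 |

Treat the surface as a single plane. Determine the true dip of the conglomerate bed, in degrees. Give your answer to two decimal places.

Two edge vectors: DH-11→DH-12 = (280, 474, 268.9), DH-11→DH-13 = (42, 347, 232.6).
Normal n = (DH-11→DH-12) × (DH-11→DH-13) = (16944.1, -53834.2, 77252).
So ∂z/∂easting = −n_x/n_z = −0.21934 and ∂z/∂northing = −n_y/n_z = 0.69686.
Gradient magnitude |∇z| = √(a² + b²) = √(0.04811 + 0.48562) = 0.73057.
True dip = arctan(0.73057) = 36.15°, dipping toward SSE (azimuth ≈ 163°).

36.15°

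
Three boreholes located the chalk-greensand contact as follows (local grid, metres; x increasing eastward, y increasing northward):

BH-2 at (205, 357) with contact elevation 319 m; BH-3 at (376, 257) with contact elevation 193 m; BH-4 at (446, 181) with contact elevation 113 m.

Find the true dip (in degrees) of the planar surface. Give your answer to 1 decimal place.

Two edge vectors: BH-2→BH-3 = (171, -100, -126), BH-2→BH-4 = (241, -176, -206).
Normal n = (BH-2→BH-3) × (BH-2→BH-4) = (-1576, 4860, -5996).
So ∂z/∂x = −n_x/n_z = −0.26284 and ∂z/∂y = −n_y/n_z = 0.81054.
Gradient magnitude |∇z| = √(a² + b²) = √(0.06909 + 0.65698) = 0.85209.
True dip = arctan(0.85209) = 40.4°, dipping toward SSE (azimuth ≈ 162°).

40.4°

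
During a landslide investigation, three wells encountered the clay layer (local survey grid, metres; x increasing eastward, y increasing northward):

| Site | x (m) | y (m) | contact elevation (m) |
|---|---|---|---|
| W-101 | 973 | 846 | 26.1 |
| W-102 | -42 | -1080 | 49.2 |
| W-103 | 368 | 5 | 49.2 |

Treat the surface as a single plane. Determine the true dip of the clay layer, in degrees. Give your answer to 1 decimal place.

Two edge vectors: W-101→W-102 = (-1015, -1926, 23.1), W-101→W-103 = (-605, -841, 23.1).
Normal n = (W-101→W-102) × (W-101→W-103) = (-25063.5, 9471, -311615).
So ∂z/∂x = −n_x/n_z = −0.08043 and ∂z/∂y = −n_y/n_z = 0.03039.
Gradient magnitude |∇z| = √(a² + b²) = √(0.00647 + 0.00092) = 0.08598.
True dip = arctan(0.08598) = 4.9°, dipping toward ESE (azimuth ≈ 111°).

4.9°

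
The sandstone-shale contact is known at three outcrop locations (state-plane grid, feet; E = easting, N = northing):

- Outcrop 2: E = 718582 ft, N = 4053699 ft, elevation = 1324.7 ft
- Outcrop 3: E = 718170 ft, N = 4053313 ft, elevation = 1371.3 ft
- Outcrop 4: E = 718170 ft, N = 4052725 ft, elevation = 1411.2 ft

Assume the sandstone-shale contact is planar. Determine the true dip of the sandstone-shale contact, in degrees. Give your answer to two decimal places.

4.80°

Two edge vectors: Outcrop 2→Outcrop 3 = (-412, -386, 46.6), Outcrop 2→Outcrop 4 = (-412, -974, 86.5).
Normal n = (Outcrop 2→Outcrop 3) × (Outcrop 2→Outcrop 4) = (11999.4, 16438.8, 242256).
So ∂z/∂E = −n_x/n_z = −0.04953 and ∂z/∂N = −n_y/n_z = −0.06786.
Gradient magnitude |∇z| = √(a² + b²) = √(0.00245 + 0.00460) = 0.08401.
True dip = arctan(0.08401) = 4.80°, dipping toward NE (azimuth ≈ 036°).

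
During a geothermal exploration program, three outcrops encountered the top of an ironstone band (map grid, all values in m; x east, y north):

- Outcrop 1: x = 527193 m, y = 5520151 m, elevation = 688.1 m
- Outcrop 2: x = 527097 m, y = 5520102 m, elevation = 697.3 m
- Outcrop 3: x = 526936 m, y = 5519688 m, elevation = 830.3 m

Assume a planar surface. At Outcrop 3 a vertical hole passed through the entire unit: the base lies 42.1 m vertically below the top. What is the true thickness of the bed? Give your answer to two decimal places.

39.56 m

Let the plane be z = a·x + b·y + c.
Outcrop 2−Outcrop 1: −96a − 49b = 9.2;  Outcrop 3−Outcrop 1: −257a − 463b = 142.2.
Solving gives a = 0.08502, b = −0.35432.
|∇z| = √(a²+b²) = 0.36437, so dip δ = arctan(0.36437) = 20.02°.
True thickness = vertical thickness × cos δ = 42.1 × cos 20.02° = 39.56 m.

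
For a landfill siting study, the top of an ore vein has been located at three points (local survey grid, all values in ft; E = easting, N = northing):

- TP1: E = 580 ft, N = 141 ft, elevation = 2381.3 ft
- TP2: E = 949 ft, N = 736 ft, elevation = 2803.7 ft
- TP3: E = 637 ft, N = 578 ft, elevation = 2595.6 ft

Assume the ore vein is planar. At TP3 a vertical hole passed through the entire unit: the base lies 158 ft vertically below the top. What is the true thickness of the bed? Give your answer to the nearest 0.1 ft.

134.1 ft

Two edge vectors: TP1→TP2 = (369, 595, 422.4), TP1→TP3 = (57, 437, 214.3).
Normal n = (TP1→TP2) × (TP1→TP3) = (-57080.3, -54999.9, 127338).
So ∂z/∂E = −n_x/n_z = 0.44826 and ∂z/∂N = −n_y/n_z = 0.43192.
|∇z| = √(a²+b²) = 0.62249, so dip δ = arctan(0.62249) = 31.90°.
True thickness = vertical thickness × cos δ = 158 × cos 31.90° = 134.1 ft.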